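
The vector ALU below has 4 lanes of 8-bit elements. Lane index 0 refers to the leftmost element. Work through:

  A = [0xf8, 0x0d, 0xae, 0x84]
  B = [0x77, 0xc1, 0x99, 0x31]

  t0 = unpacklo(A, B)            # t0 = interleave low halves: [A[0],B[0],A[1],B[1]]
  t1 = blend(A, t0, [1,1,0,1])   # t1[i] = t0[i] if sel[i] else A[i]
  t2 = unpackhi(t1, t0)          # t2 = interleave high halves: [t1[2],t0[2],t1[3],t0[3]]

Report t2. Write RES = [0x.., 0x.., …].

RES = [0xae, 0x0d, 0xc1, 0xc1]

  t0: f8 77 0d c1
  t1: f8 77 ae c1
  t2: ae 0d c1 c1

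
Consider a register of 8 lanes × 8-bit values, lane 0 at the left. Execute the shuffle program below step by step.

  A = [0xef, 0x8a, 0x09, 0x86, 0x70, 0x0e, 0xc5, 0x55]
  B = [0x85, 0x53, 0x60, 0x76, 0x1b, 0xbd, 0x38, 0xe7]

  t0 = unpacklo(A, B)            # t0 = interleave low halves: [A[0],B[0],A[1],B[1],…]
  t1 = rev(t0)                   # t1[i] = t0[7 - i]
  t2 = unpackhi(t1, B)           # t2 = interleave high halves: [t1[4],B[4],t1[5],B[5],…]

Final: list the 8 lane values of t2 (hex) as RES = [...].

t0 = [0xef, 0x85, 0x8a, 0x53, 0x09, 0x60, 0x86, 0x76]
t1 = [0x76, 0x86, 0x60, 0x09, 0x53, 0x8a, 0x85, 0xef]
t2 = [0x53, 0x1b, 0x8a, 0xbd, 0x85, 0x38, 0xef, 0xe7]

RES = [ 0x53  0x1b  0x8a  0xbd  0x85  0x38  0xef  0xe7 ]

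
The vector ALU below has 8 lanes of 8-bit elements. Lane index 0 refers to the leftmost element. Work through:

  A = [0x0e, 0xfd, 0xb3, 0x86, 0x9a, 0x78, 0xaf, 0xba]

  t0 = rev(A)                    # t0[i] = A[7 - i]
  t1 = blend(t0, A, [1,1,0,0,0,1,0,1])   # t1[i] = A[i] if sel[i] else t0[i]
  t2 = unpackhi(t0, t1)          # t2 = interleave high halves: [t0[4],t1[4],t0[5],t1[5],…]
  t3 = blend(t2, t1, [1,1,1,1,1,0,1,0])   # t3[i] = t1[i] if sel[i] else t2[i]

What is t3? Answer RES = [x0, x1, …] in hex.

  t0: ba af 78 9a 86 b3 fd 0e
  t1: 0e fd 78 9a 86 78 fd ba
  t2: 86 86 b3 78 fd fd 0e ba
  t3: 0e fd 78 9a 86 fd fd ba

RES = [0x0e, 0xfd, 0x78, 0x9a, 0x86, 0xfd, 0xfd, 0xba]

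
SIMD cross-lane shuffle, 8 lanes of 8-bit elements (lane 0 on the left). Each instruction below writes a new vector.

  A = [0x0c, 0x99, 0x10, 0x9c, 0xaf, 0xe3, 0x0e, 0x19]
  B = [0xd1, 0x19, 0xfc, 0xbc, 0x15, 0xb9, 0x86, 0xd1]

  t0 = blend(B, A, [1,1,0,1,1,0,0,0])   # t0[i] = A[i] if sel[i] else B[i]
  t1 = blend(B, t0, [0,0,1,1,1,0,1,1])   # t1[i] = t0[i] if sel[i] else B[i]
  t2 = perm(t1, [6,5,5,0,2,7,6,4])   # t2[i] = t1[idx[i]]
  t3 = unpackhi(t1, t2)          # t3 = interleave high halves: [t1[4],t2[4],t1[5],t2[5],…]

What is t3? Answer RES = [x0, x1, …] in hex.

RES = [ 0xaf  0xfc  0xb9  0xd1  0x86  0x86  0xd1  0xaf ]

t0 = [0x0c, 0x99, 0xfc, 0x9c, 0xaf, 0xb9, 0x86, 0xd1]
t1 = [0xd1, 0x19, 0xfc, 0x9c, 0xaf, 0xb9, 0x86, 0xd1]
t2 = [0x86, 0xb9, 0xb9, 0xd1, 0xfc, 0xd1, 0x86, 0xaf]
t3 = [0xaf, 0xfc, 0xb9, 0xd1, 0x86, 0x86, 0xd1, 0xaf]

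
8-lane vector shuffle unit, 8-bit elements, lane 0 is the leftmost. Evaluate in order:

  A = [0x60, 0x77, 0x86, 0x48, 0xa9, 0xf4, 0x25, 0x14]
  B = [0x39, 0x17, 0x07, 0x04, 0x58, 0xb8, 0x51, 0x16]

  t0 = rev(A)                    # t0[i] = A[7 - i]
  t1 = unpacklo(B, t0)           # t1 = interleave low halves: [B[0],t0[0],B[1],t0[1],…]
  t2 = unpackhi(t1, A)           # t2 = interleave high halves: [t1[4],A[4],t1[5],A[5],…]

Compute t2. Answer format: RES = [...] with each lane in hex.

RES = [0x07, 0xa9, 0xf4, 0xf4, 0x04, 0x25, 0xa9, 0x14]

→ t0 |14|25|f4|a9|48|86|77|60|
→ t1 |39|14|17|25|07|f4|04|a9|
→ t2 |07|a9|f4|f4|04|25|a9|14|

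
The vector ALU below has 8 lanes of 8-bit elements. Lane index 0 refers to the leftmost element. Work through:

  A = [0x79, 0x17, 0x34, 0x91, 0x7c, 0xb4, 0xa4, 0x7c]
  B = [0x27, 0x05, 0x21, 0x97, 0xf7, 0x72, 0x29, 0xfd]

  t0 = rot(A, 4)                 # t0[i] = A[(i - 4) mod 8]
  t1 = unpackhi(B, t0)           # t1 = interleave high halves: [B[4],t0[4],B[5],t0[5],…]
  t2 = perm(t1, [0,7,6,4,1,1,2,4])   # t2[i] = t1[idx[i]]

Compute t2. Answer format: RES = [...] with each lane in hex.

→ t0 |7c|b4|a4|7c|79|17|34|91|
→ t1 |f7|79|72|17|29|34|fd|91|
→ t2 |f7|91|fd|29|79|79|72|29|

RES = [0xf7, 0x91, 0xfd, 0x29, 0x79, 0x79, 0x72, 0x29]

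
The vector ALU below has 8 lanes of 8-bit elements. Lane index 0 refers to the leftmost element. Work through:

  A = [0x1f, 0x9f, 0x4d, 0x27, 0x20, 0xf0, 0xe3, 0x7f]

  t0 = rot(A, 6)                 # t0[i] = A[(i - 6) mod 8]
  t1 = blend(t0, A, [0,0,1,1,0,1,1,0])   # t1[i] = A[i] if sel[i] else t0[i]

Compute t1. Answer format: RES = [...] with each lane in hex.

  t0: 4d 27 20 f0 e3 7f 1f 9f
  t1: 4d 27 4d 27 e3 f0 e3 9f

RES = [ 0x4d  0x27  0x4d  0x27  0xe3  0xf0  0xe3  0x9f ]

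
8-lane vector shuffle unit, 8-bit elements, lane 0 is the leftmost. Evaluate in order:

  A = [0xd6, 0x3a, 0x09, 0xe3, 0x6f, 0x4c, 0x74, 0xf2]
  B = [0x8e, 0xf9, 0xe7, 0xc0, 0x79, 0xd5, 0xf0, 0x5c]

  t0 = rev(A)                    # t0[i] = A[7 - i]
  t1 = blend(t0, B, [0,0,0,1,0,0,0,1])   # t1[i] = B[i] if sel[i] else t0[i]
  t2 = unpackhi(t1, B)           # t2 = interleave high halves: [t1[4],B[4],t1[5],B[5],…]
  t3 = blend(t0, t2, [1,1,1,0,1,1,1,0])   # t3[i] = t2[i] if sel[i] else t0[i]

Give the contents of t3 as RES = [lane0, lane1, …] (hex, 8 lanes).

RES = [0xe3, 0x79, 0x09, 0x6f, 0x3a, 0xf0, 0x5c, 0xd6]

→ t0 |f2|74|4c|6f|e3|09|3a|d6|
→ t1 |f2|74|4c|c0|e3|09|3a|5c|
→ t2 |e3|79|09|d5|3a|f0|5c|5c|
→ t3 |e3|79|09|6f|3a|f0|5c|d6|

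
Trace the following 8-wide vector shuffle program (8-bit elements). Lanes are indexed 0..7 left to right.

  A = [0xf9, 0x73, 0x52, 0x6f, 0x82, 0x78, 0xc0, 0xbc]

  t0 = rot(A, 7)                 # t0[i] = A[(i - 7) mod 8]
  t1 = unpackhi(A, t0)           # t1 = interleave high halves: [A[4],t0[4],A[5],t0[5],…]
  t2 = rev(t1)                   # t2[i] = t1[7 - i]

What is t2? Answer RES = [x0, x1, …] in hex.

t0 = [0x73, 0x52, 0x6f, 0x82, 0x78, 0xc0, 0xbc, 0xf9]
t1 = [0x82, 0x78, 0x78, 0xc0, 0xc0, 0xbc, 0xbc, 0xf9]
t2 = [0xf9, 0xbc, 0xbc, 0xc0, 0xc0, 0x78, 0x78, 0x82]

RES = [ 0xf9  0xbc  0xbc  0xc0  0xc0  0x78  0x78  0x82 ]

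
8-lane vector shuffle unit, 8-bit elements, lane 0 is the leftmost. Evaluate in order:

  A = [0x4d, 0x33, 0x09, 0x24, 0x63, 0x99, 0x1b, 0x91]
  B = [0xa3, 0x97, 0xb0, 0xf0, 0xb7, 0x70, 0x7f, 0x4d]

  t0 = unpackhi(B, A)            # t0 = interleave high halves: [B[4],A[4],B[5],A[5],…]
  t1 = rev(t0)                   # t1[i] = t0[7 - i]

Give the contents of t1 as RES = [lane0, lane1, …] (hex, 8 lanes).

RES = [0x91, 0x4d, 0x1b, 0x7f, 0x99, 0x70, 0x63, 0xb7]

  t0: b7 63 70 99 7f 1b 4d 91
  t1: 91 4d 1b 7f 99 70 63 b7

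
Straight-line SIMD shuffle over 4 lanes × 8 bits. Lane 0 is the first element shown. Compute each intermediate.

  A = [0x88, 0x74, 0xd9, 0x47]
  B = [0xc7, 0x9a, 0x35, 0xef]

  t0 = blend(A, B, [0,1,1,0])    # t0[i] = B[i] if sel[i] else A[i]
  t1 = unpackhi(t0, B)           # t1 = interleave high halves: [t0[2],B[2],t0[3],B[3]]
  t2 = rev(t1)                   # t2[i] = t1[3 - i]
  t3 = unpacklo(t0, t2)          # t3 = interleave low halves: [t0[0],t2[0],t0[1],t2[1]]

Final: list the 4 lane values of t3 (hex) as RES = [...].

t0 = [0x88, 0x9a, 0x35, 0x47]
t1 = [0x35, 0x35, 0x47, 0xef]
t2 = [0xef, 0x47, 0x35, 0x35]
t3 = [0x88, 0xef, 0x9a, 0x47]

RES = [ 0x88  0xef  0x9a  0x47 ]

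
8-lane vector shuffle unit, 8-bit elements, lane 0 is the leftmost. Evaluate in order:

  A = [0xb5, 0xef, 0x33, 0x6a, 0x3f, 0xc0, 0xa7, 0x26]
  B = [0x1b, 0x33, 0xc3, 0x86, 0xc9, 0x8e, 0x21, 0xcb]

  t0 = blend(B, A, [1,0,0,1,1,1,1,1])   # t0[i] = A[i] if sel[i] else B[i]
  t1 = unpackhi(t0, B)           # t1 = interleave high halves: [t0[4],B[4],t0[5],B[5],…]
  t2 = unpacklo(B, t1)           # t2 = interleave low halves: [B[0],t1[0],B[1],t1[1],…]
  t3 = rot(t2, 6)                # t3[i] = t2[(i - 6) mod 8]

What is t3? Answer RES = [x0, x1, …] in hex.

RES = [ 0x33  0xc9  0xc3  0xc0  0x86  0x8e  0x1b  0x3f ]

→ t0 |b5|33|c3|6a|3f|c0|a7|26|
→ t1 |3f|c9|c0|8e|a7|21|26|cb|
→ t2 |1b|3f|33|c9|c3|c0|86|8e|
→ t3 |33|c9|c3|c0|86|8e|1b|3f|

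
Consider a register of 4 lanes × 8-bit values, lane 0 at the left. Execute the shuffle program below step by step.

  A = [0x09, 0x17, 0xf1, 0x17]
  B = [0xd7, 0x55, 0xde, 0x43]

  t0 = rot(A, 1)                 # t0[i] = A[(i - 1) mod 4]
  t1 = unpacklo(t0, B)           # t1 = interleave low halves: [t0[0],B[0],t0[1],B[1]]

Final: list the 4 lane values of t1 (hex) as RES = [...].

RES = [ 0x17  0xd7  0x09  0x55 ]

  t0: 17 09 17 f1
  t1: 17 d7 09 55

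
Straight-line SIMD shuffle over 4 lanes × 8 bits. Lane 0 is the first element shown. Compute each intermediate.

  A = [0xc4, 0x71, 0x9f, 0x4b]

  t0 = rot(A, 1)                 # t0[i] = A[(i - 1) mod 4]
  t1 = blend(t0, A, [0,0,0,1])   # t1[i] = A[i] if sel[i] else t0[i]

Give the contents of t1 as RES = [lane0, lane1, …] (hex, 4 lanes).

RES = [ 0x4b  0xc4  0x71  0x4b ]

→ t0 |4b|c4|71|9f|
→ t1 |4b|c4|71|4b|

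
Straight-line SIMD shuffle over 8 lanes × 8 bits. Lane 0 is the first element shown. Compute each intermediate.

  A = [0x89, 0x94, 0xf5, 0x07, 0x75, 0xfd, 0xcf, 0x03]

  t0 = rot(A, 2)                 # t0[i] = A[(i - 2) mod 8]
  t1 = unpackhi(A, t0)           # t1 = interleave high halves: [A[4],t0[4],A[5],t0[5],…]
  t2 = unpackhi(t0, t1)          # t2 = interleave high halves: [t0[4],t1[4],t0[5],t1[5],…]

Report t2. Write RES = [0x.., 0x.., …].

RES = [0xf5, 0xcf, 0x07, 0x75, 0x75, 0x03, 0xfd, 0xfd]

→ t0 |cf|03|89|94|f5|07|75|fd|
→ t1 |75|f5|fd|07|cf|75|03|fd|
→ t2 |f5|cf|07|75|75|03|fd|fd|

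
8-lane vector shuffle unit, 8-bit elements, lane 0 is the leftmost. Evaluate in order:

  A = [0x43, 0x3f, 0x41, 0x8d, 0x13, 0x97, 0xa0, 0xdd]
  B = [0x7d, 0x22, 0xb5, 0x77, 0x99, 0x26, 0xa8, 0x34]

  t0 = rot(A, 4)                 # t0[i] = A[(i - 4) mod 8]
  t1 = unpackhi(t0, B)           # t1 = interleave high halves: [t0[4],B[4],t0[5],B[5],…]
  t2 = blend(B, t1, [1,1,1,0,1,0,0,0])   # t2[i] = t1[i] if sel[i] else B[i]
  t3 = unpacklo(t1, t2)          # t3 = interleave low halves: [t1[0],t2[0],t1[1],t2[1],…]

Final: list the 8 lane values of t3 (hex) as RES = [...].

→ t0 |13|97|a0|dd|43|3f|41|8d|
→ t1 |43|99|3f|26|41|a8|8d|34|
→ t2 |43|99|3f|77|41|26|a8|34|
→ t3 |43|43|99|99|3f|3f|26|77|

RES = [ 0x43  0x43  0x99  0x99  0x3f  0x3f  0x26  0x77 ]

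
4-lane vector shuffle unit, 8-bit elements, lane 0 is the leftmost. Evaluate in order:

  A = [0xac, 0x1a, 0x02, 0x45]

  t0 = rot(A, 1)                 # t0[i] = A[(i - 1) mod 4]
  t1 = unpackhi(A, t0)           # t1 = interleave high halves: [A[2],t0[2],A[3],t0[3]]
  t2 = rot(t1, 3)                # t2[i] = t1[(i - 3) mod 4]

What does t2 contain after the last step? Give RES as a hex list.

  t0: 45 ac 1a 02
  t1: 02 1a 45 02
  t2: 1a 45 02 02

RES = [0x1a, 0x45, 0x02, 0x02]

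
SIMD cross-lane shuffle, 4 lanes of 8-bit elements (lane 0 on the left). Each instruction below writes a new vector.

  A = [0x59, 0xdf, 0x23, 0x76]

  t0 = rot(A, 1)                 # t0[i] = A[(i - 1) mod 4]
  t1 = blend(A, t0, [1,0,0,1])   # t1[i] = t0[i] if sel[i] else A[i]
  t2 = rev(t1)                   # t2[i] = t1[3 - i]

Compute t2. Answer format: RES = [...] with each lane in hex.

  t0: 76 59 df 23
  t1: 76 df 23 23
  t2: 23 23 df 76

RES = [ 0x23  0x23  0xdf  0x76 ]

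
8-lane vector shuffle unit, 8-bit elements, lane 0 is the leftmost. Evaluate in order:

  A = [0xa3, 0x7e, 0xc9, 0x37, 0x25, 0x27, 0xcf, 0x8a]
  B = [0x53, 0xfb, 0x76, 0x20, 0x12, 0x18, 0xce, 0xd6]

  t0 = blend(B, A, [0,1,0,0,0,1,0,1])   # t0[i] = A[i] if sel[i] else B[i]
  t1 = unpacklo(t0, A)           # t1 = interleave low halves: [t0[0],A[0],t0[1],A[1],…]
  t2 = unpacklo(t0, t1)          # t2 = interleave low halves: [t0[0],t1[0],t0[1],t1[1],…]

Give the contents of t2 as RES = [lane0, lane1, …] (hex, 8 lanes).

→ t0 |53|7e|76|20|12|27|ce|8a|
→ t1 |53|a3|7e|7e|76|c9|20|37|
→ t2 |53|53|7e|a3|76|7e|20|7e|

RES = [0x53, 0x53, 0x7e, 0xa3, 0x76, 0x7e, 0x20, 0x7e]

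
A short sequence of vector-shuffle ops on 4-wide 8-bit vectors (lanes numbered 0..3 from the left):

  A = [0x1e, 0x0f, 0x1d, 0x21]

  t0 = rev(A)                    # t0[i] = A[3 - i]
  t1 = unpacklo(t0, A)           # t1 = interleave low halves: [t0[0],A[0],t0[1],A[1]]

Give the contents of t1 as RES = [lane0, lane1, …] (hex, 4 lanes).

RES = [ 0x21  0x1e  0x1d  0x0f ]

→ t0 |21|1d|0f|1e|
→ t1 |21|1e|1d|0f|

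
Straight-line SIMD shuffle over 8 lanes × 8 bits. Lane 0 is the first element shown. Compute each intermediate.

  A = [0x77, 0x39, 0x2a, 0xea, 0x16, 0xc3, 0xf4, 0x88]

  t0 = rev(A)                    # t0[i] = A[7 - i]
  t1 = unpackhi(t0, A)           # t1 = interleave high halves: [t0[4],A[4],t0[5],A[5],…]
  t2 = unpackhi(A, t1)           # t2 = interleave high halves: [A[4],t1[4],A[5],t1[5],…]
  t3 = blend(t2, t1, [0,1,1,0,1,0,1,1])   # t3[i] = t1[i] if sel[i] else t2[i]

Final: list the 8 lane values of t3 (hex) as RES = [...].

RES = [ 0x16  0x16  0x2a  0xf4  0x39  0x77  0x77  0x88 ]

  t0: 88 f4 c3 16 ea 2a 39 77
  t1: ea 16 2a c3 39 f4 77 88
  t2: 16 39 c3 f4 f4 77 88 88
  t3: 16 16 2a f4 39 77 77 88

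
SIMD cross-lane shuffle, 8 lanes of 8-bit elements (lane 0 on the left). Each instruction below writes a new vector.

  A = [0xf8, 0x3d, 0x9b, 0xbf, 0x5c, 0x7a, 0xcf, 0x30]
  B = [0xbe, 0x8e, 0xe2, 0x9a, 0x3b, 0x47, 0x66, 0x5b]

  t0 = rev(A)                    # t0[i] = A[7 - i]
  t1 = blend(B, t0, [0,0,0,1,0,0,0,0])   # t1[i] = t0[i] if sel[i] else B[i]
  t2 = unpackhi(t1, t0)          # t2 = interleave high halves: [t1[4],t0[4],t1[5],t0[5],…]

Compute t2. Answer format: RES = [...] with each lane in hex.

RES = [0x3b, 0xbf, 0x47, 0x9b, 0x66, 0x3d, 0x5b, 0xf8]

t0 = [0x30, 0xcf, 0x7a, 0x5c, 0xbf, 0x9b, 0x3d, 0xf8]
t1 = [0xbe, 0x8e, 0xe2, 0x5c, 0x3b, 0x47, 0x66, 0x5b]
t2 = [0x3b, 0xbf, 0x47, 0x9b, 0x66, 0x3d, 0x5b, 0xf8]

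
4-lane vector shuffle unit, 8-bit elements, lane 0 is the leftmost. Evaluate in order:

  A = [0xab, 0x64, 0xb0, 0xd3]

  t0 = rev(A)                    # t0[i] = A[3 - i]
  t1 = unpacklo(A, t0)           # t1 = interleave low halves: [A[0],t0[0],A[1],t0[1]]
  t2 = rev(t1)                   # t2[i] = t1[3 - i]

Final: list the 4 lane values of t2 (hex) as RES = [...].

  t0: d3 b0 64 ab
  t1: ab d3 64 b0
  t2: b0 64 d3 ab

RES = [0xb0, 0x64, 0xd3, 0xab]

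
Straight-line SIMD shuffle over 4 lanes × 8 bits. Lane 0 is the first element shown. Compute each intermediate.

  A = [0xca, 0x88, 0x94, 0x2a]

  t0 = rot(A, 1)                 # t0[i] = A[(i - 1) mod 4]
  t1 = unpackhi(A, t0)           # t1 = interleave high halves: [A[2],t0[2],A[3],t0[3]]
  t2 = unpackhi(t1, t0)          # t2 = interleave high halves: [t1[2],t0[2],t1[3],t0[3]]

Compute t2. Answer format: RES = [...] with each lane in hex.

t0 = [0x2a, 0xca, 0x88, 0x94]
t1 = [0x94, 0x88, 0x2a, 0x94]
t2 = [0x2a, 0x88, 0x94, 0x94]

RES = [0x2a, 0x88, 0x94, 0x94]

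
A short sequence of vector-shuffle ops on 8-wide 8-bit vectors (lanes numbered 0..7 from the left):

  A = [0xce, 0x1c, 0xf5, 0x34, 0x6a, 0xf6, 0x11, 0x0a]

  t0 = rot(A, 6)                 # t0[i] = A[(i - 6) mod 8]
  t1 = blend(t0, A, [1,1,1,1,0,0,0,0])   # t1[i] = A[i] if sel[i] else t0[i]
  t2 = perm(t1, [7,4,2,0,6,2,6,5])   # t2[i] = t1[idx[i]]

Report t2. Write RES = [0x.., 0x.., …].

RES = [ 0x1c  0x11  0xf5  0xce  0xce  0xf5  0xce  0x0a ]

t0 = [0xf5, 0x34, 0x6a, 0xf6, 0x11, 0x0a, 0xce, 0x1c]
t1 = [0xce, 0x1c, 0xf5, 0x34, 0x11, 0x0a, 0xce, 0x1c]
t2 = [0x1c, 0x11, 0xf5, 0xce, 0xce, 0xf5, 0xce, 0x0a]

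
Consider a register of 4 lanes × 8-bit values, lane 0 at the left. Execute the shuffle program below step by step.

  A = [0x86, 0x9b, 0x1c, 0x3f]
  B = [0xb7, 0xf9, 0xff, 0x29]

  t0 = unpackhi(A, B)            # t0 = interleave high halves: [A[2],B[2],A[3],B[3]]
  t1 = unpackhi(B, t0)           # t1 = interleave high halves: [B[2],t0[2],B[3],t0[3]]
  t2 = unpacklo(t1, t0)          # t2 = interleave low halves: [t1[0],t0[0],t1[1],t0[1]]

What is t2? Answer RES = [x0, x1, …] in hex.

RES = [0xff, 0x1c, 0x3f, 0xff]

→ t0 |1c|ff|3f|29|
→ t1 |ff|3f|29|29|
→ t2 |ff|1c|3f|ff|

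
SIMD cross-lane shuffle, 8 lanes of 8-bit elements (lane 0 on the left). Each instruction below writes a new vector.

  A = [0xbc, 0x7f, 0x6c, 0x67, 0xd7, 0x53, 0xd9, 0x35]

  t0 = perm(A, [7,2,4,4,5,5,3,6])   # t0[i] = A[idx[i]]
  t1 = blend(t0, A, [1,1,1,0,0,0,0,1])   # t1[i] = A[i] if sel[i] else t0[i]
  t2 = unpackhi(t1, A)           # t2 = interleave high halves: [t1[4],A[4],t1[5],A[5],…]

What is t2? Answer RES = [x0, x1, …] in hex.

t0 = [0x35, 0x6c, 0xd7, 0xd7, 0x53, 0x53, 0x67, 0xd9]
t1 = [0xbc, 0x7f, 0x6c, 0xd7, 0x53, 0x53, 0x67, 0x35]
t2 = [0x53, 0xd7, 0x53, 0x53, 0x67, 0xd9, 0x35, 0x35]

RES = [0x53, 0xd7, 0x53, 0x53, 0x67, 0xd9, 0x35, 0x35]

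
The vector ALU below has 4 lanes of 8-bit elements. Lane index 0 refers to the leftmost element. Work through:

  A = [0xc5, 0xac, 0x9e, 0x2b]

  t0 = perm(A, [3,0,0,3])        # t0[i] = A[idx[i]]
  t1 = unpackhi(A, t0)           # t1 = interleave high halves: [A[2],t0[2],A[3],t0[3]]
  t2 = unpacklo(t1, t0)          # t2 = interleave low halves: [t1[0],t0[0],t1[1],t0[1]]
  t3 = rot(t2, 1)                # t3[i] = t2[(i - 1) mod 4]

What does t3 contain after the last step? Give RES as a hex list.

  t0: 2b c5 c5 2b
  t1: 9e c5 2b 2b
  t2: 9e 2b c5 c5
  t3: c5 9e 2b c5

RES = [ 0xc5  0x9e  0x2b  0xc5 ]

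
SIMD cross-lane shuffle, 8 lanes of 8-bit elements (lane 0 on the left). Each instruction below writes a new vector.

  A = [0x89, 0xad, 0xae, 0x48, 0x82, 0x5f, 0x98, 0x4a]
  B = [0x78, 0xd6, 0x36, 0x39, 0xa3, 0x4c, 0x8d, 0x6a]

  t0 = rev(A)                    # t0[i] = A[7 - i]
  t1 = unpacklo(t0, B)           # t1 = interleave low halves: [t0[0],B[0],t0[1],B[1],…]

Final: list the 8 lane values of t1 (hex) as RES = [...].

t0 = [0x4a, 0x98, 0x5f, 0x82, 0x48, 0xae, 0xad, 0x89]
t1 = [0x4a, 0x78, 0x98, 0xd6, 0x5f, 0x36, 0x82, 0x39]

RES = [ 0x4a  0x78  0x98  0xd6  0x5f  0x36  0x82  0x39 ]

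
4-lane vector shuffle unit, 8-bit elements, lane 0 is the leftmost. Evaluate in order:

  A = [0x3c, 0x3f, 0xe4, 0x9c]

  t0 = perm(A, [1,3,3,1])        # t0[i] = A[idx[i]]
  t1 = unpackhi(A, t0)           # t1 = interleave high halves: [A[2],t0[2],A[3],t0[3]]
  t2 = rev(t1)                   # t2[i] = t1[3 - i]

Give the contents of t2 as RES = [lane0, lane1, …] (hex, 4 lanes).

t0 = [0x3f, 0x9c, 0x9c, 0x3f]
t1 = [0xe4, 0x9c, 0x9c, 0x3f]
t2 = [0x3f, 0x9c, 0x9c, 0xe4]

RES = [0x3f, 0x9c, 0x9c, 0xe4]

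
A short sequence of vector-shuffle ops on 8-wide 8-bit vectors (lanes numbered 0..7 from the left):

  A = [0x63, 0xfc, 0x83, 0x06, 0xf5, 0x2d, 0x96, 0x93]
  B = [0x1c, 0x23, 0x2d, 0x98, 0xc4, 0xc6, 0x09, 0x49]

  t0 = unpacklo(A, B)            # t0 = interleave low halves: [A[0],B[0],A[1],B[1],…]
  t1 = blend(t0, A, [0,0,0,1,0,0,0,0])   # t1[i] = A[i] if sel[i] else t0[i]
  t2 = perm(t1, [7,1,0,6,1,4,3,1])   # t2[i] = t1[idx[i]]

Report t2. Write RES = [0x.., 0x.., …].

→ t0 |63|1c|fc|23|83|2d|06|98|
→ t1 |63|1c|fc|06|83|2d|06|98|
→ t2 |98|1c|63|06|1c|83|06|1c|

RES = [ 0x98  0x1c  0x63  0x06  0x1c  0x83  0x06  0x1c ]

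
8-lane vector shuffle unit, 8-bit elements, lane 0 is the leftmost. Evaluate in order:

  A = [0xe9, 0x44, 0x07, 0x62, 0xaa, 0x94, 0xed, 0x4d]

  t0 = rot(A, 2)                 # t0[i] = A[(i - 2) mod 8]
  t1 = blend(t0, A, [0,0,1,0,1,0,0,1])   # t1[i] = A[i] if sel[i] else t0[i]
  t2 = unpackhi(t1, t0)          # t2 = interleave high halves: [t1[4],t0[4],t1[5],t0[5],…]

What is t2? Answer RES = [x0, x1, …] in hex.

  t0: ed 4d e9 44 07 62 aa 94
  t1: ed 4d 07 44 aa 62 aa 4d
  t2: aa 07 62 62 aa aa 4d 94

RES = [ 0xaa  0x07  0x62  0x62  0xaa  0xaa  0x4d  0x94 ]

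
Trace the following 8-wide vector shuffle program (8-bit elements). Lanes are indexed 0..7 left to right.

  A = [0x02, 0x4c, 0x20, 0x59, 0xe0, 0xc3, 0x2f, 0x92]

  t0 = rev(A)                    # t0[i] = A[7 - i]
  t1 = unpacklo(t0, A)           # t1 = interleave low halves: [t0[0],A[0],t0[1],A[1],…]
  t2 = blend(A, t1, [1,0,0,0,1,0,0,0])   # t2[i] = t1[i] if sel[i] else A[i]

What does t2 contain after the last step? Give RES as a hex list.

t0 = [0x92, 0x2f, 0xc3, 0xe0, 0x59, 0x20, 0x4c, 0x02]
t1 = [0x92, 0x02, 0x2f, 0x4c, 0xc3, 0x20, 0xe0, 0x59]
t2 = [0x92, 0x4c, 0x20, 0x59, 0xc3, 0xc3, 0x2f, 0x92]

RES = [0x92, 0x4c, 0x20, 0x59, 0xc3, 0xc3, 0x2f, 0x92]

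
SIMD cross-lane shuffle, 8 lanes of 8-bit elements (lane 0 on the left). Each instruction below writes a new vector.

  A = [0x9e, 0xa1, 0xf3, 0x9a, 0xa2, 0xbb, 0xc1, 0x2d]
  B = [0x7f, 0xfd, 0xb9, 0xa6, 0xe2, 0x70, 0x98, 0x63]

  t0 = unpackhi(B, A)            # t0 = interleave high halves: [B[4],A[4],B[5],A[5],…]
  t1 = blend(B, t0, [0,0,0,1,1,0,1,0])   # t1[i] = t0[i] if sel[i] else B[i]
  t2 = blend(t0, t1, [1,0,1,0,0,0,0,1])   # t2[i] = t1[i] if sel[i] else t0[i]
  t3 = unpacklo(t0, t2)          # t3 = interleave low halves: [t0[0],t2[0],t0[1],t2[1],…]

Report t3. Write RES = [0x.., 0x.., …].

RES = [ 0xe2  0x7f  0xa2  0xa2  0x70  0xb9  0xbb  0xbb ]

→ t0 |e2|a2|70|bb|98|c1|63|2d|
→ t1 |7f|fd|b9|bb|98|70|63|63|
→ t2 |7f|a2|b9|bb|98|c1|63|63|
→ t3 |e2|7f|a2|a2|70|b9|bb|bb|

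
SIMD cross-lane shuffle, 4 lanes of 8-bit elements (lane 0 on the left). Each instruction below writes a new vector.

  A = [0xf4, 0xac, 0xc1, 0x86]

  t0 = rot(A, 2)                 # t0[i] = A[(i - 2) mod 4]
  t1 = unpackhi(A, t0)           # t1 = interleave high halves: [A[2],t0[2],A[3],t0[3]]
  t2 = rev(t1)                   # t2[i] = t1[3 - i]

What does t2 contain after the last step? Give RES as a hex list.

→ t0 |c1|86|f4|ac|
→ t1 |c1|f4|86|ac|
→ t2 |ac|86|f4|c1|

RES = [ 0xac  0x86  0xf4  0xc1 ]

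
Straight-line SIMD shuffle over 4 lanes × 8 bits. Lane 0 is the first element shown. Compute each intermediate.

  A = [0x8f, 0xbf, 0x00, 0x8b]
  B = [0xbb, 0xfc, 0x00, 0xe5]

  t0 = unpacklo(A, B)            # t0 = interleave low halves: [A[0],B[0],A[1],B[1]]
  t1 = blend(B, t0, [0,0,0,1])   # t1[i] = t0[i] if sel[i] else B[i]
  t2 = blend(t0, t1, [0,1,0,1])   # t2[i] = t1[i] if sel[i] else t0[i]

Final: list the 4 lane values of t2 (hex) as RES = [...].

→ t0 |8f|bb|bf|fc|
→ t1 |bb|fc|00|fc|
→ t2 |8f|fc|bf|fc|

RES = [0x8f, 0xfc, 0xbf, 0xfc]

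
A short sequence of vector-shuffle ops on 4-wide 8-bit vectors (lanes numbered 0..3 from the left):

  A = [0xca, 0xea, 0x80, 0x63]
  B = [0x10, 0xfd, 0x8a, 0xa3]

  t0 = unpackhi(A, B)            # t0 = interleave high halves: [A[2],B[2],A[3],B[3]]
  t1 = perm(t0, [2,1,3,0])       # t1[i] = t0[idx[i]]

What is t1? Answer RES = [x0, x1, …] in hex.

RES = [0x63, 0x8a, 0xa3, 0x80]

t0 = [0x80, 0x8a, 0x63, 0xa3]
t1 = [0x63, 0x8a, 0xa3, 0x80]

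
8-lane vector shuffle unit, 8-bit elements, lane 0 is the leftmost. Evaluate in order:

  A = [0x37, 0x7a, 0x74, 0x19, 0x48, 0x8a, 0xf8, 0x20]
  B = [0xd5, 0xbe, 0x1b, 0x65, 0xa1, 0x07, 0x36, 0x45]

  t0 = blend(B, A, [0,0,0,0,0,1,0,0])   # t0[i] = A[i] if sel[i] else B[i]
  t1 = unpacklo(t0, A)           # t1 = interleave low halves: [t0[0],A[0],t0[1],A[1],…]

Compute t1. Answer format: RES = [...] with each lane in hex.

→ t0 |d5|be|1b|65|a1|8a|36|45|
→ t1 |d5|37|be|7a|1b|74|65|19|

RES = [0xd5, 0x37, 0xbe, 0x7a, 0x1b, 0x74, 0x65, 0x19]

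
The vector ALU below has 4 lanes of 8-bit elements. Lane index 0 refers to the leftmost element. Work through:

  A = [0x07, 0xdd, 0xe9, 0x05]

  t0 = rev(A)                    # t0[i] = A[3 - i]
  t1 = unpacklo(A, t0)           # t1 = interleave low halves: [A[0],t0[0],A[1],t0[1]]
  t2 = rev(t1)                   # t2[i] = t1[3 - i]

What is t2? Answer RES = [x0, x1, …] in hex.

  t0: 05 e9 dd 07
  t1: 07 05 dd e9
  t2: e9 dd 05 07

RES = [ 0xe9  0xdd  0x05  0x07 ]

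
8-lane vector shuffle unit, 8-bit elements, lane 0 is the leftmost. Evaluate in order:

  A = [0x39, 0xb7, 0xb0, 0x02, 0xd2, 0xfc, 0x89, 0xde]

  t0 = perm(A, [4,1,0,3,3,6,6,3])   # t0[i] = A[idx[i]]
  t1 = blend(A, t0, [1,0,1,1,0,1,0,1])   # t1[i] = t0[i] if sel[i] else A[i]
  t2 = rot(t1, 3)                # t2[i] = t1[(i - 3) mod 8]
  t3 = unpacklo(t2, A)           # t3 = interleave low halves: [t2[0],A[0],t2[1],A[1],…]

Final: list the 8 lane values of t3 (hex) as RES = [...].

RES = [ 0x89  0x39  0x89  0xb7  0x02  0xb0  0xd2  0x02 ]

  t0: d2 b7 39 02 02 89 89 02
  t1: d2 b7 39 02 d2 89 89 02
  t2: 89 89 02 d2 b7 39 02 d2
  t3: 89 39 89 b7 02 b0 d2 02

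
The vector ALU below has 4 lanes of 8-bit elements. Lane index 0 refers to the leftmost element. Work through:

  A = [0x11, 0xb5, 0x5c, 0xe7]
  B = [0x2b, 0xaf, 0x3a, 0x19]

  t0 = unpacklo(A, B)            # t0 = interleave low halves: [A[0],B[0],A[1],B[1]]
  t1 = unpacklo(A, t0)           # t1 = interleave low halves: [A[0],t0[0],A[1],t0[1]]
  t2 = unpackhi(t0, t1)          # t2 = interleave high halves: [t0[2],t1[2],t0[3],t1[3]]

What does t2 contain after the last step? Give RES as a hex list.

  t0: 11 2b b5 af
  t1: 11 11 b5 2b
  t2: b5 b5 af 2b

RES = [ 0xb5  0xb5  0xaf  0x2b ]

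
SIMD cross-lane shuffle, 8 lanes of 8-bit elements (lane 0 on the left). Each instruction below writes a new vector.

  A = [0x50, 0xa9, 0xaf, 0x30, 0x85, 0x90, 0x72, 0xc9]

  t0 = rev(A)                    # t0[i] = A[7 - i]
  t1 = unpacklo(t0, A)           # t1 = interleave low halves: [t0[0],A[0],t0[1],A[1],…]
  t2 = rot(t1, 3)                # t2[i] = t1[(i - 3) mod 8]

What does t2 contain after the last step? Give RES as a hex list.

RES = [ 0xaf  0x85  0x30  0xc9  0x50  0x72  0xa9  0x90 ]

→ t0 |c9|72|90|85|30|af|a9|50|
→ t1 |c9|50|72|a9|90|af|85|30|
→ t2 |af|85|30|c9|50|72|a9|90|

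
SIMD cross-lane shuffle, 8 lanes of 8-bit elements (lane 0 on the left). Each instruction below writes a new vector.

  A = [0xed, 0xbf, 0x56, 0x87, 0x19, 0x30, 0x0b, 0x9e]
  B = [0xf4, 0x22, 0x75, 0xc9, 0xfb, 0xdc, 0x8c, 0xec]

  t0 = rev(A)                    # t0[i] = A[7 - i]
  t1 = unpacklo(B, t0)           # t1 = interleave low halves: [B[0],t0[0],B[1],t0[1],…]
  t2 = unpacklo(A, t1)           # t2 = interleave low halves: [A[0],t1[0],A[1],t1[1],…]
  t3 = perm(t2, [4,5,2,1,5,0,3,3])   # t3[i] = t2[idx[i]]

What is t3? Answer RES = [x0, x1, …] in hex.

t0 = [0x9e, 0x0b, 0x30, 0x19, 0x87, 0x56, 0xbf, 0xed]
t1 = [0xf4, 0x9e, 0x22, 0x0b, 0x75, 0x30, 0xc9, 0x19]
t2 = [0xed, 0xf4, 0xbf, 0x9e, 0x56, 0x22, 0x87, 0x0b]
t3 = [0x56, 0x22, 0xbf, 0xf4, 0x22, 0xed, 0x9e, 0x9e]

RES = [0x56, 0x22, 0xbf, 0xf4, 0x22, 0xed, 0x9e, 0x9e]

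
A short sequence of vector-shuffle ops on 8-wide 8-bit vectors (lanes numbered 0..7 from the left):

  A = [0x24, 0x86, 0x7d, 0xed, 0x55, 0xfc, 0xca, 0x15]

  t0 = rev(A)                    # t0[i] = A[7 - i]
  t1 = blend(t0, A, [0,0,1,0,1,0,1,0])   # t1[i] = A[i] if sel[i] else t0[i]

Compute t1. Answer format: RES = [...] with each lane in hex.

RES = [ 0x15  0xca  0x7d  0x55  0x55  0x7d  0xca  0x24 ]

t0 = [0x15, 0xca, 0xfc, 0x55, 0xed, 0x7d, 0x86, 0x24]
t1 = [0x15, 0xca, 0x7d, 0x55, 0x55, 0x7d, 0xca, 0x24]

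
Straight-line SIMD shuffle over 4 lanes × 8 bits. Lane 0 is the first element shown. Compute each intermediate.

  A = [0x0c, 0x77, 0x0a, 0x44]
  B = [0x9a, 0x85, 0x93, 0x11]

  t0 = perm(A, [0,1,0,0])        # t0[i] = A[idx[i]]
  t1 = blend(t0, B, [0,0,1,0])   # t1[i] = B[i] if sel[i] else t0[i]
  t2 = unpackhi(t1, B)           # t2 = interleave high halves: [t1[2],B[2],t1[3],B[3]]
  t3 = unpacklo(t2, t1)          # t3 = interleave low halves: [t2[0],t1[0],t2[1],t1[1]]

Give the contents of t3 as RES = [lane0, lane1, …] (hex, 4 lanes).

RES = [ 0x93  0x0c  0x93  0x77 ]

  t0: 0c 77 0c 0c
  t1: 0c 77 93 0c
  t2: 93 93 0c 11
  t3: 93 0c 93 77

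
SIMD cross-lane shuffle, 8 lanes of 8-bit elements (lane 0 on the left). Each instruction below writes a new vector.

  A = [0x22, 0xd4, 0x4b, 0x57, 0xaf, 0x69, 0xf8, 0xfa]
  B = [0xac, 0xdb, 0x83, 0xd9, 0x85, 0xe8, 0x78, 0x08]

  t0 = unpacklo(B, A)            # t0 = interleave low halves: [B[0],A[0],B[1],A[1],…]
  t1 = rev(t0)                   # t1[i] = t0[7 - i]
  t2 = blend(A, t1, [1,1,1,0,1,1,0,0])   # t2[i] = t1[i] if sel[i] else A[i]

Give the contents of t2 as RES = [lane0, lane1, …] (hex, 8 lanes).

→ t0 |ac|22|db|d4|83|4b|d9|57|
→ t1 |57|d9|4b|83|d4|db|22|ac|
→ t2 |57|d9|4b|57|d4|db|f8|fa|

RES = [0x57, 0xd9, 0x4b, 0x57, 0xd4, 0xdb, 0xf8, 0xfa]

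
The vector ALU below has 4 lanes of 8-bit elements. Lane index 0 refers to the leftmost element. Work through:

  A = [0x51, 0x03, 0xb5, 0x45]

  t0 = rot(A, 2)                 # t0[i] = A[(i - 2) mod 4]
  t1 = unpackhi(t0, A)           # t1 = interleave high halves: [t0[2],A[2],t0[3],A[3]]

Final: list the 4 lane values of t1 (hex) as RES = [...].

  t0: b5 45 51 03
  t1: 51 b5 03 45

RES = [0x51, 0xb5, 0x03, 0x45]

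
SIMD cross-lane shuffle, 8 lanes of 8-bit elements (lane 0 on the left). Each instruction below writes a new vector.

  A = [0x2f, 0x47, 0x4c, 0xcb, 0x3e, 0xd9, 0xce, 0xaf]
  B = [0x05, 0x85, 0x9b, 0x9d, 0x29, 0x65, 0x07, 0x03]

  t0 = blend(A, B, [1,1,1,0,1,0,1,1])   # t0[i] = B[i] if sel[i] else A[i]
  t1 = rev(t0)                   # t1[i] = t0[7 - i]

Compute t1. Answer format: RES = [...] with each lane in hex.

  t0: 05 85 9b cb 29 d9 07 03
  t1: 03 07 d9 29 cb 9b 85 05

RES = [ 0x03  0x07  0xd9  0x29  0xcb  0x9b  0x85  0x05 ]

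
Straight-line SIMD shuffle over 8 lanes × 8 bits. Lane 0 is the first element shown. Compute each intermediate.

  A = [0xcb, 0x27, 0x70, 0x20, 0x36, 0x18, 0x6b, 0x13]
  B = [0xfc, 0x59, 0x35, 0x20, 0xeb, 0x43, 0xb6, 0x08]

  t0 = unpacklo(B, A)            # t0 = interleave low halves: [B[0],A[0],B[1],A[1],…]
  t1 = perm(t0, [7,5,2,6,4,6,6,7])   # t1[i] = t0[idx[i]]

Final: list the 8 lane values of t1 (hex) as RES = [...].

t0 = [0xfc, 0xcb, 0x59, 0x27, 0x35, 0x70, 0x20, 0x20]
t1 = [0x20, 0x70, 0x59, 0x20, 0x35, 0x20, 0x20, 0x20]

RES = [0x20, 0x70, 0x59, 0x20, 0x35, 0x20, 0x20, 0x20]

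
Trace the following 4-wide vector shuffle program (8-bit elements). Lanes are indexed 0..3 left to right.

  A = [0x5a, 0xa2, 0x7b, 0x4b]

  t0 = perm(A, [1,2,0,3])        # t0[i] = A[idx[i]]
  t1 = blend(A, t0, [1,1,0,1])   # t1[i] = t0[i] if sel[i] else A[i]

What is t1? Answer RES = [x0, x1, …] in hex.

RES = [ 0xa2  0x7b  0x7b  0x4b ]

→ t0 |a2|7b|5a|4b|
→ t1 |a2|7b|7b|4b|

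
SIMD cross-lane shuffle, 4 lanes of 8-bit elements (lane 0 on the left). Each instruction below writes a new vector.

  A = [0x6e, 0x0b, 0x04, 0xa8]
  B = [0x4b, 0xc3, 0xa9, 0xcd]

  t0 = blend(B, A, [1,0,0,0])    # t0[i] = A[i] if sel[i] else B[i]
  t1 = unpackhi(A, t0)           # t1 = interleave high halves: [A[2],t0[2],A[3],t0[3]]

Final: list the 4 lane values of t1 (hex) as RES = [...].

RES = [0x04, 0xa9, 0xa8, 0xcd]

t0 = [0x6e, 0xc3, 0xa9, 0xcd]
t1 = [0x04, 0xa9, 0xa8, 0xcd]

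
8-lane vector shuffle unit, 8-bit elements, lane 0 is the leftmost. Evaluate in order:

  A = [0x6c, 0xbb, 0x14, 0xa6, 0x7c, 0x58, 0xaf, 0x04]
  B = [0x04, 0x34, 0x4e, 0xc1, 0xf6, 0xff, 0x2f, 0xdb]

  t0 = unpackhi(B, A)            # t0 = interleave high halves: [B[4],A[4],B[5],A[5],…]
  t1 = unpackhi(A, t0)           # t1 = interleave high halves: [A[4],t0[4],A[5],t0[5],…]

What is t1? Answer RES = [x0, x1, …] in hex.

t0 = [0xf6, 0x7c, 0xff, 0x58, 0x2f, 0xaf, 0xdb, 0x04]
t1 = [0x7c, 0x2f, 0x58, 0xaf, 0xaf, 0xdb, 0x04, 0x04]

RES = [ 0x7c  0x2f  0x58  0xaf  0xaf  0xdb  0x04  0x04 ]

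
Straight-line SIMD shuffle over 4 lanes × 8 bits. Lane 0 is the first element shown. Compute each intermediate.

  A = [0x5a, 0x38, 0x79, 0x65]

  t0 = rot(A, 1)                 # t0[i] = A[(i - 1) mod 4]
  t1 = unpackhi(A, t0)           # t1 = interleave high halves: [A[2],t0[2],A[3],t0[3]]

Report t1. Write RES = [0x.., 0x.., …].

RES = [ 0x79  0x38  0x65  0x79 ]

t0 = [0x65, 0x5a, 0x38, 0x79]
t1 = [0x79, 0x38, 0x65, 0x79]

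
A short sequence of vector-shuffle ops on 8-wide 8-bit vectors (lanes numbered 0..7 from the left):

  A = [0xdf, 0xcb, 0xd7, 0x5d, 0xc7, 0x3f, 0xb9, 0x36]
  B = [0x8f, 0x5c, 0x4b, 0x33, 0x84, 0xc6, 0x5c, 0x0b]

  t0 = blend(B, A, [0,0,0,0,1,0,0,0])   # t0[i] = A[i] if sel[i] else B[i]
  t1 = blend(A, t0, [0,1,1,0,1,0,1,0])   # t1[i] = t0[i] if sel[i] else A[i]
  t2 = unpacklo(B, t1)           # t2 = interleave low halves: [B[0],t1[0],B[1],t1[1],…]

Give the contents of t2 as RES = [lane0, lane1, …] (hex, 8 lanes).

RES = [0x8f, 0xdf, 0x5c, 0x5c, 0x4b, 0x4b, 0x33, 0x5d]

  t0: 8f 5c 4b 33 c7 c6 5c 0b
  t1: df 5c 4b 5d c7 3f 5c 36
  t2: 8f df 5c 5c 4b 4b 33 5d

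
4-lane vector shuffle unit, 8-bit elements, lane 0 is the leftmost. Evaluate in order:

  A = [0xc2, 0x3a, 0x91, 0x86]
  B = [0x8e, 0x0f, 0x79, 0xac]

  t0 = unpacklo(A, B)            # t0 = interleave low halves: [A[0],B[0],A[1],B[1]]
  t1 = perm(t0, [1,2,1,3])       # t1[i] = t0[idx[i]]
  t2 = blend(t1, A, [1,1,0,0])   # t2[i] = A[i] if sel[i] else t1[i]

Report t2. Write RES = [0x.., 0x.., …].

  t0: c2 8e 3a 0f
  t1: 8e 3a 8e 0f
  t2: c2 3a 8e 0f

RES = [ 0xc2  0x3a  0x8e  0x0f ]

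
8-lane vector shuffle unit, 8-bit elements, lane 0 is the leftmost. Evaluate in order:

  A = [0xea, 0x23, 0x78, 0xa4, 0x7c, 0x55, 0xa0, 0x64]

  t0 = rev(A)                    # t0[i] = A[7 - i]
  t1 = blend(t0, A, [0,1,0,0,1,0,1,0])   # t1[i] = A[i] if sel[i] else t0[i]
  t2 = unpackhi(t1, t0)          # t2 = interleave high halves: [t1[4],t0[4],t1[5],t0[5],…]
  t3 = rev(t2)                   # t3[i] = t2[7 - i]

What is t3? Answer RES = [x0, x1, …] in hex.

→ t0 |64|a0|55|7c|a4|78|23|ea|
→ t1 |64|23|55|7c|7c|78|a0|ea|
→ t2 |7c|a4|78|78|a0|23|ea|ea|
→ t3 |ea|ea|23|a0|78|78|a4|7c|

RES = [ 0xea  0xea  0x23  0xa0  0x78  0x78  0xa4  0x7c ]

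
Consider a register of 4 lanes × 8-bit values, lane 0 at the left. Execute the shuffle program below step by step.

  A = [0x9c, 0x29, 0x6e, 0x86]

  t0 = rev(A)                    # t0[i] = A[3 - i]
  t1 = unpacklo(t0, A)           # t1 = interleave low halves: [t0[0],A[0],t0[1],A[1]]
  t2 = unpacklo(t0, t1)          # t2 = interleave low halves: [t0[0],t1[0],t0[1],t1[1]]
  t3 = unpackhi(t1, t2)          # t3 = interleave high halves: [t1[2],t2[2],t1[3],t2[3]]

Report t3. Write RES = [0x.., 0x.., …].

RES = [0x6e, 0x6e, 0x29, 0x9c]

t0 = [0x86, 0x6e, 0x29, 0x9c]
t1 = [0x86, 0x9c, 0x6e, 0x29]
t2 = [0x86, 0x86, 0x6e, 0x9c]
t3 = [0x6e, 0x6e, 0x29, 0x9c]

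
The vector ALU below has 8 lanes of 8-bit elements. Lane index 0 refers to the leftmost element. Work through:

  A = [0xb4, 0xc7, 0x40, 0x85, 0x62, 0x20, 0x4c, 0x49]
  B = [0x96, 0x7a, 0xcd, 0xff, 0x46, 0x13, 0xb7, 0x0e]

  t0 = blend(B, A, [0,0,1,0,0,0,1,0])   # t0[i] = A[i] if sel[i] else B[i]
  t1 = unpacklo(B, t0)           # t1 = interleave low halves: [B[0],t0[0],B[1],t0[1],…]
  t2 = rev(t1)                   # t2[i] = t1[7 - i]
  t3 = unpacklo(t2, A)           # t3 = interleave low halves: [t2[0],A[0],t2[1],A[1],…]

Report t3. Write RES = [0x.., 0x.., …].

→ t0 |96|7a|40|ff|46|13|4c|0e|
→ t1 |96|96|7a|7a|cd|40|ff|ff|
→ t2 |ff|ff|40|cd|7a|7a|96|96|
→ t3 |ff|b4|ff|c7|40|40|cd|85|

RES = [0xff, 0xb4, 0xff, 0xc7, 0x40, 0x40, 0xcd, 0x85]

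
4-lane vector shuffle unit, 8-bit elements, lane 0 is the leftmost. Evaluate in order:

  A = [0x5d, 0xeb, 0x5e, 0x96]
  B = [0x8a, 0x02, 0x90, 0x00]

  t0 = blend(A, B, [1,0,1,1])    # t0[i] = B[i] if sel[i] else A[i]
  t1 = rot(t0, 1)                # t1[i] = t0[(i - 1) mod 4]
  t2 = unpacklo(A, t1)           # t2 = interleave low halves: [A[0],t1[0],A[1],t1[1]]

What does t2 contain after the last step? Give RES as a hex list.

t0 = [0x8a, 0xeb, 0x90, 0x00]
t1 = [0x00, 0x8a, 0xeb, 0x90]
t2 = [0x5d, 0x00, 0xeb, 0x8a]

RES = [0x5d, 0x00, 0xeb, 0x8a]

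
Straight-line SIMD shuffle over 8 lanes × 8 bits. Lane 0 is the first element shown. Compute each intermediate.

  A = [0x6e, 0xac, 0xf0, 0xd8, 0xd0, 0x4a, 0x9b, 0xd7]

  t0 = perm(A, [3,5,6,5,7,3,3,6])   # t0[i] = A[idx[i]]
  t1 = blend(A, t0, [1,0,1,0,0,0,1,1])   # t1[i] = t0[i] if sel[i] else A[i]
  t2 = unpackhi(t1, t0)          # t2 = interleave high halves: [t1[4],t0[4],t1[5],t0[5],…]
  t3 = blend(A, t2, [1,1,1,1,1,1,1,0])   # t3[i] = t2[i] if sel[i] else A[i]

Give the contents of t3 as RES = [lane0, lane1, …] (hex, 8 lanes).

RES = [ 0xd0  0xd7  0x4a  0xd8  0xd8  0xd8  0x9b  0xd7 ]

  t0: d8 4a 9b 4a d7 d8 d8 9b
  t1: d8 ac 9b d8 d0 4a d8 9b
  t2: d0 d7 4a d8 d8 d8 9b 9b
  t3: d0 d7 4a d8 d8 d8 9b d7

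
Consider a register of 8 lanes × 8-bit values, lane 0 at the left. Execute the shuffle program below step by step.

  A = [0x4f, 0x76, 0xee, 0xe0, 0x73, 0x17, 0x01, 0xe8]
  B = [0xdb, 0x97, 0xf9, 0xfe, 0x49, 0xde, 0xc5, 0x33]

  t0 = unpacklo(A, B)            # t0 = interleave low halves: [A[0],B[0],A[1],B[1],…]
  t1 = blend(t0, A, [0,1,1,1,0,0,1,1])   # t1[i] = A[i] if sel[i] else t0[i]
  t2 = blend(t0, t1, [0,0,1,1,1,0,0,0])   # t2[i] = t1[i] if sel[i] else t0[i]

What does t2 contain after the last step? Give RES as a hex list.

RES = [ 0x4f  0xdb  0xee  0xe0  0xee  0xf9  0xe0  0xfe ]

→ t0 |4f|db|76|97|ee|f9|e0|fe|
→ t1 |4f|76|ee|e0|ee|f9|01|e8|
→ t2 |4f|db|ee|e0|ee|f9|e0|fe|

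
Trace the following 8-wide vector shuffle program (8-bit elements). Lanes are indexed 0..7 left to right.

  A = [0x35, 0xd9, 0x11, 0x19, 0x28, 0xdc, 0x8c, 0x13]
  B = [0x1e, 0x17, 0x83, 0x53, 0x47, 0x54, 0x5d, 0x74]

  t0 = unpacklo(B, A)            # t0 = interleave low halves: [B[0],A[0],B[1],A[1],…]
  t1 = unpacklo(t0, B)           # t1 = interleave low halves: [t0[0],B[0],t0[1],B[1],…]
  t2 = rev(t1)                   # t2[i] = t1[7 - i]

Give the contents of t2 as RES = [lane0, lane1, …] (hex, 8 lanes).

RES = [0x53, 0xd9, 0x83, 0x17, 0x17, 0x35, 0x1e, 0x1e]

→ t0 |1e|35|17|d9|83|11|53|19|
→ t1 |1e|1e|35|17|17|83|d9|53|
→ t2 |53|d9|83|17|17|35|1e|1e|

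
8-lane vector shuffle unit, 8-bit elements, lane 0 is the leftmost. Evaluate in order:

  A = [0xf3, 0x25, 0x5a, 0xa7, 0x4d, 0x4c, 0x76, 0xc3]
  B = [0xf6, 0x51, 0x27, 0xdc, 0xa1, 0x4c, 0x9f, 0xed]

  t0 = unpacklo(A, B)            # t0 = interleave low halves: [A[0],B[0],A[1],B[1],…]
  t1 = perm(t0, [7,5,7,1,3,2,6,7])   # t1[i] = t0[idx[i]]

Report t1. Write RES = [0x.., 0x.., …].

RES = [0xdc, 0x27, 0xdc, 0xf6, 0x51, 0x25, 0xa7, 0xdc]

t0 = [0xf3, 0xf6, 0x25, 0x51, 0x5a, 0x27, 0xa7, 0xdc]
t1 = [0xdc, 0x27, 0xdc, 0xf6, 0x51, 0x25, 0xa7, 0xdc]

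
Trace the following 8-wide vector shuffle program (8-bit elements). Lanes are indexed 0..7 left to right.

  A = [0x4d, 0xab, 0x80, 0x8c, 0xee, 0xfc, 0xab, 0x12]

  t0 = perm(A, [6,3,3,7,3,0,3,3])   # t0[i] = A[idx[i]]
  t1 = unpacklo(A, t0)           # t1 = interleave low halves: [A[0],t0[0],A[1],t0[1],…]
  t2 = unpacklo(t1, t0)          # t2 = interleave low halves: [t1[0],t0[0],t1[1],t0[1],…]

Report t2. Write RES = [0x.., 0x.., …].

RES = [0x4d, 0xab, 0xab, 0x8c, 0xab, 0x8c, 0x8c, 0x12]

t0 = [0xab, 0x8c, 0x8c, 0x12, 0x8c, 0x4d, 0x8c, 0x8c]
t1 = [0x4d, 0xab, 0xab, 0x8c, 0x80, 0x8c, 0x8c, 0x12]
t2 = [0x4d, 0xab, 0xab, 0x8c, 0xab, 0x8c, 0x8c, 0x12]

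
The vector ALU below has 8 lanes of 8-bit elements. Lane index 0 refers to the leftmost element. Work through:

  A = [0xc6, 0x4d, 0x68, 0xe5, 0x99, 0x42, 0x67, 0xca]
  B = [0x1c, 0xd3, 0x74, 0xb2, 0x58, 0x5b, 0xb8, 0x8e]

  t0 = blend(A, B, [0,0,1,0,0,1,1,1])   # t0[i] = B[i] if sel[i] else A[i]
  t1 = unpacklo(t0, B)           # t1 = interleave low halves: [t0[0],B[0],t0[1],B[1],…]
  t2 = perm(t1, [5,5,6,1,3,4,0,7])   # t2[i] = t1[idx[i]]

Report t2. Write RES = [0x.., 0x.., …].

RES = [0x74, 0x74, 0xe5, 0x1c, 0xd3, 0x74, 0xc6, 0xb2]

t0 = [0xc6, 0x4d, 0x74, 0xe5, 0x99, 0x5b, 0xb8, 0x8e]
t1 = [0xc6, 0x1c, 0x4d, 0xd3, 0x74, 0x74, 0xe5, 0xb2]
t2 = [0x74, 0x74, 0xe5, 0x1c, 0xd3, 0x74, 0xc6, 0xb2]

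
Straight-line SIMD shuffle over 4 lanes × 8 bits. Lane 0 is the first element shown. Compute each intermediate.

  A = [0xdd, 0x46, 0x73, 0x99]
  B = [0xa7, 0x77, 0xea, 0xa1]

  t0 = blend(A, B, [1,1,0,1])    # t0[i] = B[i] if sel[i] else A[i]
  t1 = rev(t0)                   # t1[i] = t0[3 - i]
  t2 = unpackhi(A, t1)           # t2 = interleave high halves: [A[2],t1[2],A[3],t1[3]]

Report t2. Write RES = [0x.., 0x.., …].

RES = [ 0x73  0x77  0x99  0xa7 ]

t0 = [0xa7, 0x77, 0x73, 0xa1]
t1 = [0xa1, 0x73, 0x77, 0xa7]
t2 = [0x73, 0x77, 0x99, 0xa7]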